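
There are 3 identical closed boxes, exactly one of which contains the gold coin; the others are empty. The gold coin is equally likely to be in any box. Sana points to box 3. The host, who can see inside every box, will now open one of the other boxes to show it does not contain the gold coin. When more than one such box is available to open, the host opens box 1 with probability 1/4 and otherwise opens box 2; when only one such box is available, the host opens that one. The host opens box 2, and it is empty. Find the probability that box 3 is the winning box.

3/7

Consider each possible location of the gold coin in turn.
If it is in box 1 (prior 1/3): only box 2 is available, probability 1; weight (1/3)·1 = 1/3.
If it is in box 2 (prior 1/3): the host opened box 2, so this case is ruled out; weight (1/3)·0 = 0.
If it is in box 3 (prior 1/3): box 1 is available but not opened, probability 3/4; weight (1/3)·(3/4) = 1/4.
The weights sum to 7/12.
So P(the gold coin in box 3 | the host opened box 2) = (1/4) / (7/12) = 3/7.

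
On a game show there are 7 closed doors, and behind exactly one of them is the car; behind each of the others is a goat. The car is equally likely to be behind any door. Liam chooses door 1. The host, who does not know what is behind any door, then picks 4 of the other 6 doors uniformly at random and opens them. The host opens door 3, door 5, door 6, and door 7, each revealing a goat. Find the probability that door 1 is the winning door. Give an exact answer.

Because the host chose which doors to open without knowing where the car is, the choice is independent of the prize location. Learning that none of the 4 opened doors holds the car simply rules out those 4 locations and leaves the remaining 3 doors still equally likely by symmetry.
So P(the car behind door 1) = 1/3.

1/3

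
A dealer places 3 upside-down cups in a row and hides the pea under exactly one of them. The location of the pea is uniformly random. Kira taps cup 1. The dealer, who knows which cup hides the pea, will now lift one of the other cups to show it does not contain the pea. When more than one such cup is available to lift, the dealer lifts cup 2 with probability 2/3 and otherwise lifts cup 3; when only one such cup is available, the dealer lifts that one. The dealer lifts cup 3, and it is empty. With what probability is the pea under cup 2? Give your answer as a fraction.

3/4

Condition on the true location of the pea.
If it is under cup 1 (prior 1/3): cup 2 is available but not opened, probability 1/3; weight (1/3)·(1/3) = 1/9.
If it is under cup 2 (prior 1/3): only cup 3 is available, probability 1; weight (1/3)·1 = 1/3.
If it is under cup 3 (prior 1/3): the dealer opened cup 3, so this case is ruled out; weight (1/3)·0 = 0.
The weights sum to 4/9.
So P(the pea under cup 2 | the dealer opened cup 3) = (1/3) / (4/9) = 3/4.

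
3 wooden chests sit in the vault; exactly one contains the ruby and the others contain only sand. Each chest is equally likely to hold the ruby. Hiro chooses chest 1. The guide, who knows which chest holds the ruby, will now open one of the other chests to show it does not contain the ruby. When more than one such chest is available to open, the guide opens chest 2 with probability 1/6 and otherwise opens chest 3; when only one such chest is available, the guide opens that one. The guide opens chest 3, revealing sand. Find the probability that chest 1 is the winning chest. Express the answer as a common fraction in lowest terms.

5/11

Apply Bayes' rule, conditioning on where the ruby actually is.
If it is in chest 1 (prior 1/3): chest 2 is available but not opened, probability 5/6; weight (1/3)·(5/6) = 5/18.
If it is in chest 2 (prior 1/3): only chest 3 is available, probability 1; weight (1/3)·1 = 1/3.
If it is in chest 3 (prior 1/3): the guide opened chest 3, so this case is ruled out; weight (1/3)·0 = 0.
The weights sum to 11/18.
So P(the ruby in chest 1 | the guide opened chest 3) = (5/18) / (11/18) = 5/11.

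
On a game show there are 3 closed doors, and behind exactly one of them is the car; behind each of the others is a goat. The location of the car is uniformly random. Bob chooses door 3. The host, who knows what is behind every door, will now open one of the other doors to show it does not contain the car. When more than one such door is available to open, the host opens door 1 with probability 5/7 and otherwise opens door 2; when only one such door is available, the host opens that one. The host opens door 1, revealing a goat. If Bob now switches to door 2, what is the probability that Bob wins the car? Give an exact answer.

7/12

Consider each possible location of the car in turn.
If it is behind door 1 (prior 1/3): the host opened door 1, so this case is ruled out; weight (1/3)·0 = 0.
If it is behind door 2 (prior 1/3): only door 1 is available, probability 1; weight (1/3)·1 = 1/3.
If it is behind door 3 (prior 1/3): door 1 is available, opened with probability 5/7; weight (1/3)·(5/7) = 5/21.
The weights sum to 4/7.
So P(the car behind door 2 | the host opened door 1) = (1/3) / (4/7) = 7/12.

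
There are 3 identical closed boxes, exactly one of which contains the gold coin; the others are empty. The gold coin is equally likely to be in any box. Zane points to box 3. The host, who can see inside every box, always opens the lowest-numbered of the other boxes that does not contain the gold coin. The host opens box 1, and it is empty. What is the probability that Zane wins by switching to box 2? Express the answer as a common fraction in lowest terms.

1/2

Apply Bayes' rule, conditioning on where the gold coin actually is.
If it is in box 1 (prior 1/3): the host opened box 1, so this case is ruled out; weight (1/3)·0 = 0.
If it is in either of boxes 2 and 3 (prior 1/3 each): box 1 is the lowest-numbered option available, probability 1; weight (1/3)·1 = 1/3 each.
The weights sum to 2/3.
So P(the gold coin in box 2 | the host opened box 1) = (1/3) / (2/3) = 1/2.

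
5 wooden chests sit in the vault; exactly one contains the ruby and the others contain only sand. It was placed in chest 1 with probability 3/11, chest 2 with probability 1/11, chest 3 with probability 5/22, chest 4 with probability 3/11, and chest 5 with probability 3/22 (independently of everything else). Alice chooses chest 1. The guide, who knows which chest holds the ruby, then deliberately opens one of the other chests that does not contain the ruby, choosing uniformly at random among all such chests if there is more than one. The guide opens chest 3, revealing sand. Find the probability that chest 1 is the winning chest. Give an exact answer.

Condition on the true location of the ruby.
If it is in chest 1 (prior 3/11): the guide has 4 equally likely choices, so probability 1/4; weight (3/11)·(1/4) = 3/44.
If it is in chest 2 (prior 1/11): the guide has 3 equally likely choices, so probability 1/3; weight (1/11)·(1/3) = 1/33.
If it is in chest 3 (prior 5/22): the guide opened chest 3, so this case is ruled out; weight (5/22)·0 = 0.
If it is in chest 4 (prior 3/11): the guide has 3 equally likely choices, so probability 1/3; weight (3/11)·(1/3) = 1/11.
If it is in chest 5 (prior 3/22): the guide has 3 equally likely choices, so probability 1/3; weight (3/22)·(1/3) = 1/22.
The weights sum to 31/132.
So P(the ruby in chest 1 | the guide opened chest 3) = (3/44) / (31/132) = 9/31.

9/31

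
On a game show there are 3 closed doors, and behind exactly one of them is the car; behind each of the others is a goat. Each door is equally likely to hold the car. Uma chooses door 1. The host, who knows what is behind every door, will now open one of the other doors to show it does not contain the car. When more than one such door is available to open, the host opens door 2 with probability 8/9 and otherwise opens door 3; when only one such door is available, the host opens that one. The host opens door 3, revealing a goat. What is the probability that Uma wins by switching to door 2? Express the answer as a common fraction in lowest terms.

9/10

Consider each possible location of the car in turn.
If it is behind door 1 (prior 1/3): door 2 is available but not opened, probability 1/9; weight (1/3)·(1/9) = 1/27.
If it is behind door 2 (prior 1/3): only door 3 is available, probability 1; weight (1/3)·1 = 1/3.
If it is behind door 3 (prior 1/3): the host opened door 3, so this case is ruled out; weight (1/3)·0 = 0.
The weights sum to 10/27.
So P(the car behind door 2 | the host opened door 3) = (1/3) / (10/27) = 9/10.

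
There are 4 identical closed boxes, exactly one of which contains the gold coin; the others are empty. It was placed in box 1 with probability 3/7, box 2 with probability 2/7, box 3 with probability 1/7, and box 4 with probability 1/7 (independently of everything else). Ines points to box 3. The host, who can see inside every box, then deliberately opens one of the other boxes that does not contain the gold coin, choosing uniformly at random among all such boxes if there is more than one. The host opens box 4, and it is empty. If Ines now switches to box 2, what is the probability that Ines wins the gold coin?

Condition on the true location of the gold coin.
If it is in box 1 (prior 3/7): the host has 2 equally likely choices, so probability 1/2; weight (3/7)·(1/2) = 3/14.
If it is in box 2 (prior 2/7): the host has 2 equally likely choices, so probability 1/2; weight (2/7)·(1/2) = 1/7.
If it is in box 3 (prior 1/7): the host has 3 equally likely choices, so probability 1/3; weight (1/7)·(1/3) = 1/21.
If it is in box 4 (prior 1/7): the host opened box 4, so this case is ruled out; weight (1/7)·0 = 0.
The weights sum to 17/42.
So P(the gold coin in box 2 | the host opened box 4) = (1/7) / (17/42) = 6/17.

6/17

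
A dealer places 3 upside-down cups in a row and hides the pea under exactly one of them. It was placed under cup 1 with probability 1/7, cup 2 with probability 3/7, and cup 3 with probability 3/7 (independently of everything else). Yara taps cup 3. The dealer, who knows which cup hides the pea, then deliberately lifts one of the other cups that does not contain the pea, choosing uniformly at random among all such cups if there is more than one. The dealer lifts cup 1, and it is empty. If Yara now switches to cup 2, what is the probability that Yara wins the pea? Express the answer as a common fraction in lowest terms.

2/3

Consider each possible location of the pea in turn.
If it is under cup 1 (prior 1/7): the dealer opened cup 1, so this case is ruled out; weight (1/7)·0 = 0.
If it is under cup 2 (prior 3/7): the dealer has no choice, probability 1; weight (3/7)·1 = 3/7.
If it is under cup 3 (prior 3/7): the dealer has 2 equally likely choices, so probability 1/2; weight (3/7)·(1/2) = 3/14.
The weights sum to 9/14.
So P(the pea under cup 2 | the dealer opened cup 1) = (3/7) / (9/14) = 2/3.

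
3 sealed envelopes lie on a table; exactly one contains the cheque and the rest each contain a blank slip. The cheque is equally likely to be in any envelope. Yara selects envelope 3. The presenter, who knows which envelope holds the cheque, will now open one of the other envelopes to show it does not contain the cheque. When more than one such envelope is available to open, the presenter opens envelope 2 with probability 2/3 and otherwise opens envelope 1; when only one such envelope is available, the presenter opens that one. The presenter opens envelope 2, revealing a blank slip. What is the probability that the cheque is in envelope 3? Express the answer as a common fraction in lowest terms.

2/5

Condition on the true location of the cheque.
If it is in envelope 1 (prior 1/3): only envelope 2 is available, probability 1; weight (1/3)·1 = 1/3.
If it is in envelope 2 (prior 1/3): the presenter opened envelope 2, so this case is ruled out; weight (1/3)·0 = 0.
If it is in envelope 3 (prior 1/3): envelope 2 is available, opened with probability 2/3; weight (1/3)·(2/3) = 2/9.
The weights sum to 5/9.
So P(the cheque in envelope 3 | the presenter opened envelope 2) = (2/9) / (5/9) = 2/5.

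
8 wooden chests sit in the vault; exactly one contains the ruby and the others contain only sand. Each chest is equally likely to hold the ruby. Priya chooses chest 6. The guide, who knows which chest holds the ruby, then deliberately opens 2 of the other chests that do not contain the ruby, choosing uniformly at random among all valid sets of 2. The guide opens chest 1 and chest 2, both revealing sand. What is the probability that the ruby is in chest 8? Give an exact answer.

7/40

Condition on the true location of the ruby.
If it is in either of chests 1 and 2 (prior 1/8 each): that chest was opened and seen not to hold the prize — ruled out; weight (1/8)·0 = 0 each.
If it is in any of chests 3, 4, 5, 7, and 8 (prior 1/8 each): the guide has 15 equally likely choices, so probability 1/15; weight (1/8)·(1/15) = 1/120 each.
If it is in chest 6 (prior 1/8): the guide has 21 equally likely choices, so probability 1/21; weight (1/8)·(1/21) = 1/168.
The weights sum to 1/21.
So P(the ruby in chest 8 | the guide opened chest 1 and chest 2) = (1/120) / (1/21) = 7/40.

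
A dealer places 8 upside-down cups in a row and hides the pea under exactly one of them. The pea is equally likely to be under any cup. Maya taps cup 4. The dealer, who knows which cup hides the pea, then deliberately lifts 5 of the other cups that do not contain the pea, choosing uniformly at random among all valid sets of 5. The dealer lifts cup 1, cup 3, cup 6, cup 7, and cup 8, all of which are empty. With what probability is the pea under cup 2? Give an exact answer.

7/16

Apply Bayes' rule, conditioning on where the pea actually is.
If it is under any of cups 1, 3, 6, 7, and 8 (prior 1/8 each): that cup was opened and seen not to hold the prize — ruled out; weight (1/8)·0 = 0 each.
If it is under either of cups 2 and 5 (prior 1/8 each): the dealer has 6 equally likely choices, so probability 1/6; weight (1/8)·(1/6) = 1/48 each.
If it is under cup 4 (prior 1/8): the dealer has 21 equally likely choices, so probability 1/21; weight (1/8)·(1/21) = 1/168.
The weights sum to 1/21.
So P(the pea under cup 2 | the dealer opened cup 1, cup 3, cup 6, cup 7, and cup 8) = (1/48) / (1/21) = 7/16.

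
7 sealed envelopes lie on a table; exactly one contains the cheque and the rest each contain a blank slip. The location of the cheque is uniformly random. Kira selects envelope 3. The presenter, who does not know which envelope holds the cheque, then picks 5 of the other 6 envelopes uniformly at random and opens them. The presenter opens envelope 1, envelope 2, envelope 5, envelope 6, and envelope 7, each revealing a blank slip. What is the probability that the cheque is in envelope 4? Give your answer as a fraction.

Because the presenter chose which envelopes to open without knowing where the cheque is, the choice is independent of the prize location. Learning that none of the 5 opened envelopes holds the cheque simply rules out those 5 locations and leaves the remaining 2 envelopes still equally likely by symmetry.
So P(the cheque in envelope 4) = 1/2.

1/2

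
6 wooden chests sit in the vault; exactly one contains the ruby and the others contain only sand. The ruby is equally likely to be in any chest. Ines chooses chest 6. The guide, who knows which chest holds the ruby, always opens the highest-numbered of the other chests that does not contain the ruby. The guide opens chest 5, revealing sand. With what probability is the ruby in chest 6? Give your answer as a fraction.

Condition on the true location of the ruby.
If it is in any of chests 1, 2, 3, 4, and 6 (prior 1/6 each): chest 5 is the highest-numbered option available, probability 1; weight (1/6)·1 = 1/6 each.
If it is in chest 5 (prior 1/6): the guide opened chest 5, so this case is ruled out; weight (1/6)·0 = 0.
The weights sum to 5/6.
So P(the ruby in chest 6 | the guide opened chest 5) = (1/6) / (5/6) = 1/5.

1/5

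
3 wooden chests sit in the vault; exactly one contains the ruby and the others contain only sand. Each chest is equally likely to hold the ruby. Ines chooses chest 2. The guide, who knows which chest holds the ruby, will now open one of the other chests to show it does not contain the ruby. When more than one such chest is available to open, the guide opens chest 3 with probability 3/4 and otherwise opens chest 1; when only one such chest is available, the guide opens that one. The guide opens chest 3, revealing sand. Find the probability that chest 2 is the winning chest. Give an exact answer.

Condition on the true location of the ruby.
If it is in chest 1 (prior 1/3): only chest 3 is available, probability 1; weight (1/3)·1 = 1/3.
If it is in chest 2 (prior 1/3): chest 3 is available, opened with probability 3/4; weight (1/3)·(3/4) = 1/4.
If it is in chest 3 (prior 1/3): the guide opened chest 3, so this case is ruled out; weight (1/3)·0 = 0.
The weights sum to 7/12.
So P(the ruby in chest 2 | the guide opened chest 3) = (1/4) / (7/12) = 3/7.

3/7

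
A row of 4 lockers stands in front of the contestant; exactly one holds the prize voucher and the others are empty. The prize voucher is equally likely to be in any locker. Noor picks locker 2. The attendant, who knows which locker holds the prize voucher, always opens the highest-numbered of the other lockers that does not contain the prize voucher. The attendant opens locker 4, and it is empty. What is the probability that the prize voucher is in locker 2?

1/3

Consider each possible location of the prize voucher in turn.
If it is in any of lockers 1, 2, and 3 (prior 1/4 each): locker 4 is the highest-numbered option available, probability 1; weight (1/4)·1 = 1/4 each.
If it is in locker 4 (prior 1/4): the attendant opened locker 4, so this case is ruled out; weight (1/4)·0 = 0.
The weights sum to 3/4.
So P(the prize voucher in locker 2 | the attendant opened locker 4) = (1/4) / (3/4) = 1/3.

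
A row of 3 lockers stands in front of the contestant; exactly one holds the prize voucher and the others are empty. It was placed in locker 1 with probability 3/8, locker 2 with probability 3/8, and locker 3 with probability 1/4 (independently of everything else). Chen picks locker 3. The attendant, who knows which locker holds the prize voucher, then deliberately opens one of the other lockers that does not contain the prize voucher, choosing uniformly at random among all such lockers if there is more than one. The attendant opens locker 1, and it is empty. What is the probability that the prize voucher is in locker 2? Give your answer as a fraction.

3/4

Apply Bayes' rule, conditioning on where the prize voucher actually is.
If it is in locker 1 (prior 3/8): the attendant opened locker 1, so this case is ruled out; weight (3/8)·0 = 0.
If it is in locker 2 (prior 3/8): the attendant has no choice, probability 1; weight (3/8)·1 = 3/8.
If it is in locker 3 (prior 1/4): the attendant has 2 equally likely choices, so probability 1/2; weight (1/4)·(1/2) = 1/8.
The weights sum to 1/2.
So P(the prize voucher in locker 2 | the attendant opened locker 1) = (3/8) / (1/2) = 3/4.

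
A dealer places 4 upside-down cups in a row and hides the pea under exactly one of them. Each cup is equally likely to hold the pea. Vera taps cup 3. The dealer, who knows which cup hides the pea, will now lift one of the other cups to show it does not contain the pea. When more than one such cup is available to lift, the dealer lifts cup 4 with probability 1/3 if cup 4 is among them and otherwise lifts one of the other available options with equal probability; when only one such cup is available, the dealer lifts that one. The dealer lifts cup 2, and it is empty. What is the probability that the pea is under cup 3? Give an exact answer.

Apply Bayes' rule, conditioning on where the pea actually is.
If it is under cup 1 (prior 1/4): cup 4 is available but not opened, probability 2/3; weight (1/4)·(2/3) = 1/6.
If it is under cup 2 (prior 1/4): the dealer opened cup 2, so this case is ruled out; weight (1/4)·0 = 0.
If it is under cup 3 (prior 1/4): cup 4 is available but not opened; cup 2 gets probability (1 − 1/3)/2 = 1/3; weight (1/4)·(1/3) = 1/12.
If it is under cup 4 (prior 1/4): cup 4 holds the prize so is unavailable; the dealer chooses uniformly among the 2 others, probability 1/2; weight (1/4)·(1/2) = 1/8.
The weights sum to 3/8.
So P(the pea under cup 3 | the dealer opened cup 2) = (1/12) / (3/8) = 2/9.

2/9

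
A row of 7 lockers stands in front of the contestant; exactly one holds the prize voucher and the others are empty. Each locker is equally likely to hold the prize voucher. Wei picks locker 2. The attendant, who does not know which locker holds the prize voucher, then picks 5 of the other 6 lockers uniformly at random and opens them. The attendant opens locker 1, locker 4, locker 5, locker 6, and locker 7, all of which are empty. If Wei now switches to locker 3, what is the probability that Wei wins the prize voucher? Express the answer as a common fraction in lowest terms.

Consider each possible location of the prize voucher in turn.
If it is in any of lockers 1, 4, 5, 6, and 7 (prior 1/7 each): that locker was opened and seen not to hold the prize — ruled out; weight (1/7)·0 = 0 each.
If it is in either of lockers 2 and 3 (prior 1/7 each): the attendant picks exactly this set with probability 1/6 regardless, and none is the prize; weight (1/7)·(1/6) = 1/42 each.
The weights sum to 1/21.
So P(the prize voucher in locker 3 | the attendant opened locker 1, locker 4, locker 5, locker 6, and locker 7) = (1/42) / (1/21) = 1/2.

1/2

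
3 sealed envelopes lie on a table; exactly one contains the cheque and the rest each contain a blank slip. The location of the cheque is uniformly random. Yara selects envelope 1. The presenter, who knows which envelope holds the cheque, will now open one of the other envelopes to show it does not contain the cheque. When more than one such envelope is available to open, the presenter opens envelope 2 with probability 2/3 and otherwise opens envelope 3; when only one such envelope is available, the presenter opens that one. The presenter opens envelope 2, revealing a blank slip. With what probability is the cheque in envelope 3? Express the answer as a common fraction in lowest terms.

Condition on the true location of the cheque.
If it is in envelope 1 (prior 1/3): envelope 2 is available, opened with probability 2/3; weight (1/3)·(2/3) = 2/9.
If it is in envelope 2 (prior 1/3): the presenter opened envelope 2, so this case is ruled out; weight (1/3)·0 = 0.
If it is in envelope 3 (prior 1/3): only envelope 2 is available, probability 1; weight (1/3)·1 = 1/3.
The weights sum to 5/9.
So P(the cheque in envelope 3 | the presenter opened envelope 2) = (1/3) / (5/9) = 3/5.

3/5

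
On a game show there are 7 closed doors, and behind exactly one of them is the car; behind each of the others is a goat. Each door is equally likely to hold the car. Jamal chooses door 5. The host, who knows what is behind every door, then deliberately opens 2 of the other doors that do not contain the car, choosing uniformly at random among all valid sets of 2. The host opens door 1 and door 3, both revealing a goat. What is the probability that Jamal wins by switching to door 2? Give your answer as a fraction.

3/14

Apply Bayes' rule, conditioning on where the car actually is.
If it is behind either of doors 1 and 3 (prior 1/7 each): that door was opened and seen not to hold the prize — ruled out; weight (1/7)·0 = 0 each.
If it is behind any of doors 2, 4, 6, and 7 (prior 1/7 each): the host has 10 equally likely choices, so probability 1/10; weight (1/7)·(1/10) = 1/70 each.
If it is behind door 5 (prior 1/7): the host has 15 equally likely choices, so probability 1/15; weight (1/7)·(1/15) = 1/105.
The weights sum to 1/15.
So P(the car behind door 2 | the host opened door 1 and door 3) = (1/70) / (1/15) = 3/14.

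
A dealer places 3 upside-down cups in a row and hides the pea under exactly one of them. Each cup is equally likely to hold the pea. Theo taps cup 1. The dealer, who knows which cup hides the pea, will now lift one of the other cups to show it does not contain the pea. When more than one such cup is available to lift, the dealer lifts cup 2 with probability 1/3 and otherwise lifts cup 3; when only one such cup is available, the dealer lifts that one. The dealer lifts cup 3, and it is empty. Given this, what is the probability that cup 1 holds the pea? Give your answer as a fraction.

Consider each possible location of the pea in turn.
If it is under cup 1 (prior 1/3): cup 2 is available but not opened, probability 2/3; weight (1/3)·(2/3) = 2/9.
If it is under cup 2 (prior 1/3): only cup 3 is available, probability 1; weight (1/3)·1 = 1/3.
If it is under cup 3 (prior 1/3): the dealer opened cup 3, so this case is ruled out; weight (1/3)·0 = 0.
The weights sum to 5/9.
So P(the pea under cup 1 | the dealer opened cup 3) = (2/9) / (5/9) = 2/5.

2/5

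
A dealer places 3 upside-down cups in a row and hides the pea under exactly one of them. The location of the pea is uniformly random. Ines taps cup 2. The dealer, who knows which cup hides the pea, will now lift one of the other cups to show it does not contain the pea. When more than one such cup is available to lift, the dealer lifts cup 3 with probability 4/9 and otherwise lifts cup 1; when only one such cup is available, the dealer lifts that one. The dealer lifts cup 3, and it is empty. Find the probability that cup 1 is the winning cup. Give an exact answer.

9/13

Apply Bayes' rule, conditioning on where the pea actually is.
If it is under cup 1 (prior 1/3): only cup 3 is available, probability 1; weight (1/3)·1 = 1/3.
If it is under cup 2 (prior 1/3): cup 3 is available, opened with probability 4/9; weight (1/3)·(4/9) = 4/27.
If it is under cup 3 (prior 1/3): the dealer opened cup 3, so this case is ruled out; weight (1/3)·0 = 0.
The weights sum to 13/27.
So P(the pea under cup 1 | the dealer opened cup 3) = (1/3) / (13/27) = 9/13.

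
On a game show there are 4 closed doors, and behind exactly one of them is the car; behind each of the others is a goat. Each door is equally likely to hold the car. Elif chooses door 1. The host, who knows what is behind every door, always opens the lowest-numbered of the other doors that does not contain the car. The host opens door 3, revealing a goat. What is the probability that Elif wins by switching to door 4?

0

Condition on the true location of the car.
If it is behind either of doors 1 and 4 (prior 1/4 each): the host would have opened door 2 instead, probability 0; weight (1/4)·0 = 0 each.
If it is behind door 2 (prior 1/4): door 3 is the lowest-numbered option available, probability 1; weight (1/4)·1 = 1/4.
If it is behind door 3 (prior 1/4): the host opened door 3, so this case is ruled out; weight (1/4)·0 = 0.
The weights sum to 1/4.
So P(the car behind door 4 | the host opened door 3) = 0 / (1/4) = 0.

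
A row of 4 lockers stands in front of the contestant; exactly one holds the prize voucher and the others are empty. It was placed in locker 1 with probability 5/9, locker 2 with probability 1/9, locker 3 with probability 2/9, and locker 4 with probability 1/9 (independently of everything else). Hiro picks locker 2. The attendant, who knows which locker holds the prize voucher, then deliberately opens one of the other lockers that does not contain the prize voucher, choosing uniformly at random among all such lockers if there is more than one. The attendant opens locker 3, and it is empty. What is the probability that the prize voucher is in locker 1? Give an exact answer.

Apply Bayes' rule, conditioning on where the prize voucher actually is.
If it is in locker 1 (prior 5/9): the attendant has 2 equally likely choices, so probability 1/2; weight (5/9)·(1/2) = 5/18.
If it is in locker 2 (prior 1/9): the attendant has 3 equally likely choices, so probability 1/3; weight (1/9)·(1/3) = 1/27.
If it is in locker 3 (prior 2/9): the attendant opened locker 3, so this case is ruled out; weight (2/9)·0 = 0.
If it is in locker 4 (prior 1/9): the attendant has 2 equally likely choices, so probability 1/2; weight (1/9)·(1/2) = 1/18.
The weights sum to 10/27.
So P(the prize voucher in locker 1 | the attendant opened locker 3) = (5/18) / (10/27) = 3/4.

3/4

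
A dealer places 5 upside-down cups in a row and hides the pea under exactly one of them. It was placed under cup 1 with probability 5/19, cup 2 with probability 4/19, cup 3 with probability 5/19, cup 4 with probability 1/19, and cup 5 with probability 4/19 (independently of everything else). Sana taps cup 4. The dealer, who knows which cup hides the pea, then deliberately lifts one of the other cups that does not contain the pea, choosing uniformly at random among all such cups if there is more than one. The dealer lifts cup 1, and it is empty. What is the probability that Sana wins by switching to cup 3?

4/11

Apply Bayes' rule, conditioning on where the pea actually is.
If it is under cup 1 (prior 5/19): the dealer opened cup 1, so this case is ruled out; weight (5/19)·0 = 0.
If it is under either of cups 2 and 5 (prior 4/19 each): the dealer has 3 equally likely choices, so probability 1/3; weight (4/19)·(1/3) = 4/57 each.
If it is under cup 3 (prior 5/19): the dealer has 3 equally likely choices, so probability 1/3; weight (5/19)·(1/3) = 5/57.
If it is under cup 4 (prior 1/19): the dealer has 4 equally likely choices, so probability 1/4; weight (1/19)·(1/4) = 1/76.
The weights sum to 55/228.
So P(the pea under cup 3 | the dealer opened cup 1) = (5/57) / (55/228) = 4/11.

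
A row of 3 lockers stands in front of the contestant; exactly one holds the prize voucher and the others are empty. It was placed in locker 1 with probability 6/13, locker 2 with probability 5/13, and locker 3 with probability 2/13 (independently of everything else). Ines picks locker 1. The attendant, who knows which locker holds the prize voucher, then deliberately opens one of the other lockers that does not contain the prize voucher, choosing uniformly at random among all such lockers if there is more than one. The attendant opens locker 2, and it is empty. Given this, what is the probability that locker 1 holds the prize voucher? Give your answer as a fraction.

3/5

Apply Bayes' rule, conditioning on where the prize voucher actually is.
If it is in locker 1 (prior 6/13): the attendant has 2 equally likely choices, so probability 1/2; weight (6/13)·(1/2) = 3/13.
If it is in locker 2 (prior 5/13): the attendant opened locker 2, so this case is ruled out; weight (5/13)·0 = 0.
If it is in locker 3 (prior 2/13): the attendant has no choice, probability 1; weight (2/13)·1 = 2/13.
The weights sum to 5/13.
So P(the prize voucher in locker 1 | the attendant opened locker 2) = (3/13) / (5/13) = 3/5.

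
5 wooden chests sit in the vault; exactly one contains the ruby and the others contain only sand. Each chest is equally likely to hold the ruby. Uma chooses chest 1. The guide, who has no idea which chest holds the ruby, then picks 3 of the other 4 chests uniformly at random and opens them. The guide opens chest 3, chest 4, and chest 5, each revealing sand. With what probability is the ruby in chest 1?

1/2

Condition on the true location of the ruby.
If it is in either of chests 1 and 2 (prior 1/5 each): the guide picks exactly this set with probability 1/4 regardless, and none is the prize; weight (1/5)·(1/4) = 1/20 each.
If it is in any of chests 3, 4, and 5 (prior 1/5 each): that chest was opened and seen not to hold the prize — ruled out; weight (1/5)·0 = 0 each.
The weights sum to 1/10.
So P(the ruby in chest 1 | the guide opened chest 3, chest 4, and chest 5) = (1/20) / (1/10) = 1/2.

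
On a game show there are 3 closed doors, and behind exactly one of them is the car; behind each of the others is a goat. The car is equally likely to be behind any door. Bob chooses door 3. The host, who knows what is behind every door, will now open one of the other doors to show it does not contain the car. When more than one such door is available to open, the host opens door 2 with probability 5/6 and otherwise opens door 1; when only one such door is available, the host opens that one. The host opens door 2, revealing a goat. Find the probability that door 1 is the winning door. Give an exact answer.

Condition on the true location of the car.
If it is behind door 1 (prior 1/3): only door 2 is available, probability 1; weight (1/3)·1 = 1/3.
If it is behind door 2 (prior 1/3): the host opened door 2, so this case is ruled out; weight (1/3)·0 = 0.
If it is behind door 3 (prior 1/3): door 2 is available, opened with probability 5/6; weight (1/3)·(5/6) = 5/18.
The weights sum to 11/18.
So P(the car behind door 1 | the host opened door 2) = (1/3) / (11/18) = 6/11.

6/11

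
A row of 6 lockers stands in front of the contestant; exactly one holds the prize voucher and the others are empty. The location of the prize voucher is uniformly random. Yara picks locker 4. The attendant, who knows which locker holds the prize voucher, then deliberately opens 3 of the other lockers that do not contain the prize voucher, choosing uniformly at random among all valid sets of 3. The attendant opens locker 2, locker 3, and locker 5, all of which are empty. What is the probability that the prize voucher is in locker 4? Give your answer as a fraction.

1/6

Apply Bayes' rule, conditioning on where the prize voucher actually is.
If it is in either of lockers 1 and 6 (prior 1/6 each): the attendant has 4 equally likely choices, so probability 1/4; weight (1/6)·(1/4) = 1/24 each.
If it is in any of lockers 2, 3, and 5 (prior 1/6 each): that locker was opened and seen not to hold the prize — ruled out; weight (1/6)·0 = 0 each.
If it is in locker 4 (prior 1/6): the attendant has 10 equally likely choices, so probability 1/10; weight (1/6)·(1/10) = 1/60.
The weights sum to 1/10.
So P(the prize voucher in locker 4 | the attendant opened locker 2, locker 3, and locker 5) = (1/60) / (1/10) = 1/6.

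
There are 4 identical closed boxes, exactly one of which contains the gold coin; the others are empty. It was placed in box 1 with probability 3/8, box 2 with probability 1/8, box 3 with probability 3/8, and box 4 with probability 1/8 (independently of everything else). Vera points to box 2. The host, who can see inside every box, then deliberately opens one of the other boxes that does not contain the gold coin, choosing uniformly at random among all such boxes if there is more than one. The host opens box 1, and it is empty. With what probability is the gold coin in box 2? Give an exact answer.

1/7

Apply Bayes' rule, conditioning on where the gold coin actually is.
If it is in box 1 (prior 3/8): the host opened box 1, so this case is ruled out; weight (3/8)·0 = 0.
If it is in box 2 (prior 1/8): the host has 3 equally likely choices, so probability 1/3; weight (1/8)·(1/3) = 1/24.
If it is in box 3 (prior 3/8): the host has 2 equally likely choices, so probability 1/2; weight (3/8)·(1/2) = 3/16.
If it is in box 4 (prior 1/8): the host has 2 equally likely choices, so probability 1/2; weight (1/8)·(1/2) = 1/16.
The weights sum to 7/24.
So P(the gold coin in box 2 | the host opened box 1) = (1/24) / (7/24) = 1/7.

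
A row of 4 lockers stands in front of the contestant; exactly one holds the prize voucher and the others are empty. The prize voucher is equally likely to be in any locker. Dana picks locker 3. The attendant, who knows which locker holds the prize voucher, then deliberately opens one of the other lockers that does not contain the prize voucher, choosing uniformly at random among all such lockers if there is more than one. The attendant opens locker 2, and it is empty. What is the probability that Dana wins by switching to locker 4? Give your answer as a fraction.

3/8

Condition on the true location of the prize voucher.
If it is in either of lockers 1 and 4 (prior 1/4 each): the attendant has 2 equally likely choices, so probability 1/2; weight (1/4)·(1/2) = 1/8 each.
If it is in locker 2 (prior 1/4): the attendant opened locker 2, so this case is ruled out; weight (1/4)·0 = 0.
If it is in locker 3 (prior 1/4): the attendant has 3 equally likely choices, so probability 1/3; weight (1/4)·(1/3) = 1/12.
The weights sum to 1/3.
So P(the prize voucher in locker 4 | the attendant opened locker 2) = (1/8) / (1/3) = 3/8.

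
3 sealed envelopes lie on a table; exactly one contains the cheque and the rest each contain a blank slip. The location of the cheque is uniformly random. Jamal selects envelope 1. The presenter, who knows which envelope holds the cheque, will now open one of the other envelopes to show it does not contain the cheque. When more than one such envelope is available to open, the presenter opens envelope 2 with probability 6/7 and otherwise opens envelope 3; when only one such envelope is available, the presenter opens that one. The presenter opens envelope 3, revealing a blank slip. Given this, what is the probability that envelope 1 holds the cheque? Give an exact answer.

Condition on the true location of the cheque.
If it is in envelope 1 (prior 1/3): envelope 2 is available but not opened, probability 1/7; weight (1/3)·(1/7) = 1/21.
If it is in envelope 2 (prior 1/3): only envelope 3 is available, probability 1; weight (1/3)·1 = 1/3.
If it is in envelope 3 (prior 1/3): the presenter opened envelope 3, so this case is ruled out; weight (1/3)·0 = 0.
The weights sum to 8/21.
So P(the cheque in envelope 1 | the presenter opened envelope 3) = (1/21) / (8/21) = 1/8.

1/8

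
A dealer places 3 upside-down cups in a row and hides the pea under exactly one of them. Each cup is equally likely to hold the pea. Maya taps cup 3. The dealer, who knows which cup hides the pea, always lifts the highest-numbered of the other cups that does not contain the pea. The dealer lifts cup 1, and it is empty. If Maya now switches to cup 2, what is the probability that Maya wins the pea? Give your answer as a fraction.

Condition on the true location of the pea.
If it is under cup 1 (prior 1/3): the dealer opened cup 1, so this case is ruled out; weight (1/3)·0 = 0.
If it is under cup 2 (prior 1/3): cup 1 is the highest-numbered option available, probability 1; weight (1/3)·1 = 1/3.
If it is under cup 3 (prior 1/3): the dealer would have opened cup 2 instead, probability 0; weight (1/3)·0 = 0.
The weights sum to 1/3.
So P(the pea under cup 2 | the dealer opened cup 1) = (1/3) / (1/3) = 1.

1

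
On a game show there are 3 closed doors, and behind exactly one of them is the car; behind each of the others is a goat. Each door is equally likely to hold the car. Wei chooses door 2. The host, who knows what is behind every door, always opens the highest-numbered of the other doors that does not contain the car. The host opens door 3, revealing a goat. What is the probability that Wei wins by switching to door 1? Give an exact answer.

1/2

Apply Bayes' rule, conditioning on where the car actually is.
If it is behind either of doors 1 and 2 (prior 1/3 each): door 3 is the highest-numbered option available, probability 1; weight (1/3)·1 = 1/3 each.
If it is behind door 3 (prior 1/3): the host opened door 3, so this case is ruled out; weight (1/3)·0 = 0.
The weights sum to 2/3.
So P(the car behind door 1 | the host opened door 3) = (1/3) / (2/3) = 1/2.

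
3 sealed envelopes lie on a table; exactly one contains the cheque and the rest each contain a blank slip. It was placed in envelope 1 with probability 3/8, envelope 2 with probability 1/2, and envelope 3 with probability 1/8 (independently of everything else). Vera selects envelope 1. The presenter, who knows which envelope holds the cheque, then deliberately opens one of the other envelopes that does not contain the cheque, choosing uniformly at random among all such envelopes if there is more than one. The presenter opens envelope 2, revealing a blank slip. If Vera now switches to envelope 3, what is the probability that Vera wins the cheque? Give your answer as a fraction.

Apply Bayes' rule, conditioning on where the cheque actually is.
If it is in envelope 1 (prior 3/8): the presenter has 2 equally likely choices, so probability 1/2; weight (3/8)·(1/2) = 3/16.
If it is in envelope 2 (prior 1/2): the presenter opened envelope 2, so this case is ruled out; weight (1/2)·0 = 0.
If it is in envelope 3 (prior 1/8): the presenter has no choice, probability 1; weight (1/8)·1 = 1/8.
The weights sum to 5/16.
So P(the cheque in envelope 3 | the presenter opened envelope 2) = (1/8) / (5/16) = 2/5.

2/5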